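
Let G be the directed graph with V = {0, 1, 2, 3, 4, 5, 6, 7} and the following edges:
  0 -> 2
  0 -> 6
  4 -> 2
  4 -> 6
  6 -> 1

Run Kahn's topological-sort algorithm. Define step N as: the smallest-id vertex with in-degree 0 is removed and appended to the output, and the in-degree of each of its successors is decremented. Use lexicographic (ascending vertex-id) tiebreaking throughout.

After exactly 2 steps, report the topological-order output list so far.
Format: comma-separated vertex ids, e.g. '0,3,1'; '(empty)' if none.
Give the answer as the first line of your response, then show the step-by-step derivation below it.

0,3

step 1: output 0; order=[0]; indeg=(0,1,1,0,0,0,1,0)
step 2: output 3; order=[0,3]; indeg=(0,1,1,0,0,0,1,0)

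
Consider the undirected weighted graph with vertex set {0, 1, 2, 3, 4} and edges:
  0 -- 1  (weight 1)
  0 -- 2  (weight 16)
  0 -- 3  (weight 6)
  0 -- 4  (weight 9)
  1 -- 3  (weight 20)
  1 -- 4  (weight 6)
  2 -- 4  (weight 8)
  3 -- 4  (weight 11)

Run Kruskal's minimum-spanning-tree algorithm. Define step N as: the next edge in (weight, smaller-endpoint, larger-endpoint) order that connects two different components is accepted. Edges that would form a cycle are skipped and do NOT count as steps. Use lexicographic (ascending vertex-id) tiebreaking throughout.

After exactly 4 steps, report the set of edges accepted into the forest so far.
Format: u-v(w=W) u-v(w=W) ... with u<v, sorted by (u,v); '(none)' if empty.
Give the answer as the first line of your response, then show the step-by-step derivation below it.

0-1(w=1) 0-3(w=6) 1-4(w=6) 2-4(w=8)

step 1: add edge 0-1 (w=1); MST = {0-1(w=1)}
step 2: add edge 0-3 (w=6); MST = {0-1(w=1) 0-3(w=6)}
step 3: add edge 1-4 (w=6); MST = {0-1(w=1) 0-3(w=6) 1-4(w=6)}
step 4: add edge 2-4 (w=8); MST = {0-1(w=1) 0-3(w=6) 1-4(w=6) 2-4(w=8)}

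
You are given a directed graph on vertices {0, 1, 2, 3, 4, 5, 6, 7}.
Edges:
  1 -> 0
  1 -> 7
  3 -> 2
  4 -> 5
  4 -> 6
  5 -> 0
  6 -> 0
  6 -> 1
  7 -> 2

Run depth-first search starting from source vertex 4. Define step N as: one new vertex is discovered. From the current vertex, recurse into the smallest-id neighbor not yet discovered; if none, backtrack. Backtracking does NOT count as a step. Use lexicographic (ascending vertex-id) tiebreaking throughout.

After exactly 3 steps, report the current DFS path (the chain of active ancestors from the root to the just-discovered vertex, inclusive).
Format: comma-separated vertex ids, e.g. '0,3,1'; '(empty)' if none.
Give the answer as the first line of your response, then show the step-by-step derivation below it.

4,5,0

step 1: discover 4; path=4; order=4
step 2: discover 5; path=4>5; order=4,5
step 3: discover 0; path=4>5>0; order=4,5,0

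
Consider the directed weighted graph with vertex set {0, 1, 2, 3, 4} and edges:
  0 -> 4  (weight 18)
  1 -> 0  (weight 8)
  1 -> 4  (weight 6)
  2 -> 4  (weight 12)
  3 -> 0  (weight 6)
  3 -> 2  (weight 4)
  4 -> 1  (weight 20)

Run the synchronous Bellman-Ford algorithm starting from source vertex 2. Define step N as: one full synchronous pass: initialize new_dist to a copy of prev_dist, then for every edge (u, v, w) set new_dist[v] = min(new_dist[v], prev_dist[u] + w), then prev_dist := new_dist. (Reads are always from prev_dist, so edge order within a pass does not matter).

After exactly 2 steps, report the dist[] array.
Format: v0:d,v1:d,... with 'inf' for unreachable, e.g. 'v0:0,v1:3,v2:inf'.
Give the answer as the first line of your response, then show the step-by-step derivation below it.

v0:inf,v1:32,v2:0,v3:inf,v4:12

step 1: dist = v0:inf,v1:inf,v2:0,v3:inf,v4:12
step 2: dist = v0:inf,v1:32,v2:0,v3:inf,v4:12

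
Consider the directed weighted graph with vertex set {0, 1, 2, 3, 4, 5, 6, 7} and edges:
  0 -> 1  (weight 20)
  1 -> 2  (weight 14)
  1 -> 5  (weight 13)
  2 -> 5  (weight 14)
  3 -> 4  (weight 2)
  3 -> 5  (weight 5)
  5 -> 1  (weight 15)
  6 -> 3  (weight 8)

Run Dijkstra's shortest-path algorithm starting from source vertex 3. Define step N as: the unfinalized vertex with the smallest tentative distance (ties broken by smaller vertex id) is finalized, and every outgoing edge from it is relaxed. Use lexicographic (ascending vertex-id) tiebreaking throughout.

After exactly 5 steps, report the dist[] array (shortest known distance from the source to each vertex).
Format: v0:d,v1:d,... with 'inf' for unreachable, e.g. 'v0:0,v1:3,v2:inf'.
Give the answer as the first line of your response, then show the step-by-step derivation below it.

v0:inf,v1:20,v2:34,v3:0,v4:2,v5:5,v6:inf,v7:inf

step 1: dist = v0:inf,v1:inf,v2:inf,v3:0,v4:2,v5:5,v6:inf,v7:inf
step 2: dist = v0:inf,v1:inf,v2:inf,v3:0,v4:2,v5:5,v6:inf,v7:inf
step 3: dist = v0:inf,v1:20,v2:inf,v3:0,v4:2,v5:5,v6:inf,v7:inf
step 4: dist = v0:inf,v1:20,v2:34,v3:0,v4:2,v5:5,v6:inf,v7:inf
step 5: dist = v0:inf,v1:20,v2:34,v3:0,v4:2,v5:5,v6:inf,v7:inf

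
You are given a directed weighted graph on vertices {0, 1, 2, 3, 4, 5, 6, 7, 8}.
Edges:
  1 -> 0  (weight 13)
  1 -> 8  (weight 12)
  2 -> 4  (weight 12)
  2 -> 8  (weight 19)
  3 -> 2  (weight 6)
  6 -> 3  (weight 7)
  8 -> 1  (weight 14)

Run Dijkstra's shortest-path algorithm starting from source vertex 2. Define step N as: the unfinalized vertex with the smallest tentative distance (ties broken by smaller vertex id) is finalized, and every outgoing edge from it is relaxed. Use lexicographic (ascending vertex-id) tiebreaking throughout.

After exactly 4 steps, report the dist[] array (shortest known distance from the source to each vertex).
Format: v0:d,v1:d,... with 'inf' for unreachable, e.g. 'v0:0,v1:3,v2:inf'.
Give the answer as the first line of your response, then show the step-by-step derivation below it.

v0:46,v1:33,v2:0,v3:inf,v4:12,v5:inf,v6:inf,v7:inf,v8:19

step 1: dist = v0:inf,v1:inf,v2:0,v3:inf,v4:12,v5:inf,v6:inf,v7:inf,v8:19
step 2: dist = v0:inf,v1:inf,v2:0,v3:inf,v4:12,v5:inf,v6:inf,v7:inf,v8:19
step 3: dist = v0:inf,v1:33,v2:0,v3:inf,v4:12,v5:inf,v6:inf,v7:inf,v8:19
step 4: dist = v0:46,v1:33,v2:0,v3:inf,v4:12,v5:inf,v6:inf,v7:inf,v8:19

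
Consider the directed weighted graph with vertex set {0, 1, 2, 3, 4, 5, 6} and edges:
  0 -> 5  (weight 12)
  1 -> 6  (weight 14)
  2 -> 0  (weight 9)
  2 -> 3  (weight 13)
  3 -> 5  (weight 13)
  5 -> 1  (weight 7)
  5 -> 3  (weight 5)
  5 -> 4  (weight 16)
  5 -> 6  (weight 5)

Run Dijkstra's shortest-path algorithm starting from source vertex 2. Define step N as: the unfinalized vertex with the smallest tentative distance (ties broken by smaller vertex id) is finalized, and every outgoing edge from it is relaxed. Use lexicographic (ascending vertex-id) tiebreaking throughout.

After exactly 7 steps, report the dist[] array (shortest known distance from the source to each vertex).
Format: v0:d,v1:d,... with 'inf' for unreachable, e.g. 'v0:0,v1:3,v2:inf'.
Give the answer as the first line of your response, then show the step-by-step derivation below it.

v0:9,v1:28,v2:0,v3:13,v4:37,v5:21,v6:26

step 1: dist = v0:9,v1:inf,v2:0,v3:13,v4:inf,v5:inf,v6:inf
step 2: dist = v0:9,v1:inf,v2:0,v3:13,v4:inf,v5:21,v6:inf
step 3: dist = v0:9,v1:inf,v2:0,v3:13,v4:inf,v5:21,v6:inf
step 4: dist = v0:9,v1:28,v2:0,v3:13,v4:37,v5:21,v6:26
step 5: dist = v0:9,v1:28,v2:0,v3:13,v4:37,v5:21,v6:26
step 6: dist = v0:9,v1:28,v2:0,v3:13,v4:37,v5:21,v6:26
step 7: dist = v0:9,v1:28,v2:0,v3:13,v4:37,v5:21,v6:26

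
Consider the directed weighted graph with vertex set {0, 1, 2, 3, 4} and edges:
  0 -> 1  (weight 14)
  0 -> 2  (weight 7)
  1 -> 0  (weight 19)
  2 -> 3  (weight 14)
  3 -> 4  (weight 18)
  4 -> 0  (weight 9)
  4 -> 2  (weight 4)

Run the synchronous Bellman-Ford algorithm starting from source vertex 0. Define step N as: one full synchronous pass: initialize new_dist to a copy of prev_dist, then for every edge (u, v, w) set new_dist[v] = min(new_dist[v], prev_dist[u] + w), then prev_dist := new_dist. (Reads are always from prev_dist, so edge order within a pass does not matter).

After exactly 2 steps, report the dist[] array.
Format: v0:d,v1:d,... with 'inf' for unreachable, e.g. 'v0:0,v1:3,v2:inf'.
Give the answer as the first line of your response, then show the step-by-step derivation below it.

v0:0,v1:14,v2:7,v3:21,v4:inf

step 1: dist = v0:0,v1:14,v2:7,v3:inf,v4:inf
step 2: dist = v0:0,v1:14,v2:7,v3:21,v4:inf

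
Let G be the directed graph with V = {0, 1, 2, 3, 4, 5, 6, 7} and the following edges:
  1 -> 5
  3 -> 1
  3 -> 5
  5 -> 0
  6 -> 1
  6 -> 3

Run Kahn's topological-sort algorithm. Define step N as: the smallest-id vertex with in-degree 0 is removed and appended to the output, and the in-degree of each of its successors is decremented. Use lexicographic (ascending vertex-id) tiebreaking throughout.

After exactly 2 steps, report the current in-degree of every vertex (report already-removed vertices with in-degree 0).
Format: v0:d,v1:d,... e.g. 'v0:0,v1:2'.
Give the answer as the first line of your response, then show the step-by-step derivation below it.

v0:1,v1:2,v2:0,v3:1,v4:0,v5:2,v6:0,v7:0

step 1: output 2; order=[2]; indeg=(1,2,0,1,0,2,0,0)
step 2: output 4; order=[2,4]; indeg=(1,2,0,1,0,2,0,0)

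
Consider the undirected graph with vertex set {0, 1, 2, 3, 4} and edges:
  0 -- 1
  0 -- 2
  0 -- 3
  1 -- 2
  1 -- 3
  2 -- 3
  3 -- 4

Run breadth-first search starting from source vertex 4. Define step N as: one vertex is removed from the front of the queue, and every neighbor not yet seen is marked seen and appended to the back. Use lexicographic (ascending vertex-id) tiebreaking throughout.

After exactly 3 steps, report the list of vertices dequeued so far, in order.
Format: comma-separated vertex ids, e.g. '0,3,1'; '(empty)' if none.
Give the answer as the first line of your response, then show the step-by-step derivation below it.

4,3,0

step 1: dequeue 4; queue=[3]; order=4
step 2: dequeue 3; queue=[0,1,2]; order=4,3
step 3: dequeue 0; queue=[1,2]; order=4,3,0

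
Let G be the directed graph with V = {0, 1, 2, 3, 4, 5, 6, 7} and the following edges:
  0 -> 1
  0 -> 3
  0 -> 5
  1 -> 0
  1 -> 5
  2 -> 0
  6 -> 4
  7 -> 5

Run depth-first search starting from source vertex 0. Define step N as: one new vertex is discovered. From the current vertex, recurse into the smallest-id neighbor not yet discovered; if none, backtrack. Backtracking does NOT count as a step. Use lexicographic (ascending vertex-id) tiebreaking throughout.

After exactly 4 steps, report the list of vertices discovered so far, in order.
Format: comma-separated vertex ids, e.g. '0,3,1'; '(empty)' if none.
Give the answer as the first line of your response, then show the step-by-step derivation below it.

0,1,5,3

step 1: discover 0; path=0; order=0
step 2: discover 1; path=0>1; order=0,1
step 3: discover 5; path=0>1>5; order=0,1,5
step 4: discover 3; path=0>3; order=0,1,5,3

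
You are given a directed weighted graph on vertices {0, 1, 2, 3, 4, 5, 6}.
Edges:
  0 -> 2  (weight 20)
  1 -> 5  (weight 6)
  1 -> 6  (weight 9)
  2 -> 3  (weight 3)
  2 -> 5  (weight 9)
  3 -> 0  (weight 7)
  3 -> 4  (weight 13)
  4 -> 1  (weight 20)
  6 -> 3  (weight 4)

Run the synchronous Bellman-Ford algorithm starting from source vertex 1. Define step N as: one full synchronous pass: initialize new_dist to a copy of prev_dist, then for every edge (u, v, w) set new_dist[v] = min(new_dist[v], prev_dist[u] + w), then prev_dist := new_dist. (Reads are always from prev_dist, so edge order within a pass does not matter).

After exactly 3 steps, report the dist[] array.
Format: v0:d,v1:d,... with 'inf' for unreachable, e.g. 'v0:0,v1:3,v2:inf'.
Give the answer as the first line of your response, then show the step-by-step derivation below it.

v0:20,v1:0,v2:inf,v3:13,v4:26,v5:6,v6:9

step 1: dist = v0:inf,v1:0,v2:inf,v3:inf,v4:inf,v5:6,v6:9
step 2: dist = v0:inf,v1:0,v2:inf,v3:13,v4:inf,v5:6,v6:9
step 3: dist = v0:20,v1:0,v2:inf,v3:13,v4:26,v5:6,v6:9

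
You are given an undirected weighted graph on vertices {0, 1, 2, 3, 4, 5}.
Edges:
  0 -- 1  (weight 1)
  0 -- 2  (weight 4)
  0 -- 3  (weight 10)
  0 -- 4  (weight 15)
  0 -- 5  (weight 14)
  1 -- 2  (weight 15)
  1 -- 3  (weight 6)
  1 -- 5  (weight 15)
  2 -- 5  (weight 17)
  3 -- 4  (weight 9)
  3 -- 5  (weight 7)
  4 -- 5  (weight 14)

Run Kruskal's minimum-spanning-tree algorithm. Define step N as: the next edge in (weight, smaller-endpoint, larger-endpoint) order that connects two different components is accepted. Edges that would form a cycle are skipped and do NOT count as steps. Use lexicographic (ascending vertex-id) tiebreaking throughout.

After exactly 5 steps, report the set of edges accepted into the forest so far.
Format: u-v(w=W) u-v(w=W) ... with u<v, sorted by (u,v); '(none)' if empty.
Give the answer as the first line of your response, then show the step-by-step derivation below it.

0-1(w=1) 0-2(w=4) 1-3(w=6) 3-4(w=9) 3-5(w=7)

step 1: add edge 0-1 (w=1); MST = {0-1(w=1)}
step 2: add edge 0-2 (w=4); MST = {0-1(w=1) 0-2(w=4)}
step 3: add edge 1-3 (w=6); MST = {0-1(w=1) 0-2(w=4) 1-3(w=6)}
step 4: add edge 3-5 (w=7); MST = {0-1(w=1) 0-2(w=4) 1-3(w=6) 3-5(w=7)}
step 5: add edge 3-4 (w=9); MST = {0-1(w=1) 0-2(w=4) 1-3(w=6) 3-4(w=9) 3-5(w=7)}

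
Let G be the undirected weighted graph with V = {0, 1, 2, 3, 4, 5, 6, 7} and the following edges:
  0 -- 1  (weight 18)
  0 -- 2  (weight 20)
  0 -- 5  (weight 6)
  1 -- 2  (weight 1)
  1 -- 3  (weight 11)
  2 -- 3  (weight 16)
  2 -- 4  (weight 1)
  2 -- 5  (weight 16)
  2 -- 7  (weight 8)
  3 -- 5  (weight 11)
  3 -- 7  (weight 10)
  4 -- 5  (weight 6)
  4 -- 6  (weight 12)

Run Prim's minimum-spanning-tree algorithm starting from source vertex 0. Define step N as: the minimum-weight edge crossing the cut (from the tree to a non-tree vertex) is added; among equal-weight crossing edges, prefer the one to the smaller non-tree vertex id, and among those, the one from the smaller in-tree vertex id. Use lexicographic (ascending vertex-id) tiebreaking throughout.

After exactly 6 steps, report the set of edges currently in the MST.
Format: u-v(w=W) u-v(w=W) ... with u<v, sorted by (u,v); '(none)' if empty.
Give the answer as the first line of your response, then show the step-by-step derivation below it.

0-5(w=6) 1-2(w=1) 2-4(w=1) 2-7(w=8) 3-7(w=10) 4-5(w=6)

step 1: add edge 0-5 (w=6); MST = {0-5(w=6)}
step 2: add edge 4-5 (w=6); MST = {0-5(w=6) 4-5(w=6)}
step 3: add edge 2-4 (w=1); MST = {0-5(w=6) 2-4(w=1) 4-5(w=6)}
step 4: add edge 1-2 (w=1); MST = {0-5(w=6) 1-2(w=1) 2-4(w=1) 4-5(w=6)}
step 5: add edge 2-7 (w=8); MST = {0-5(w=6) 1-2(w=1) 2-4(w=1) 2-7(w=8) 4-5(w=6)}
step 6: add edge 3-7 (w=10); MST = {0-5(w=6) 1-2(w=1) 2-4(w=1) 2-7(w=8) 3-7(w=10) 4-5(w=6)}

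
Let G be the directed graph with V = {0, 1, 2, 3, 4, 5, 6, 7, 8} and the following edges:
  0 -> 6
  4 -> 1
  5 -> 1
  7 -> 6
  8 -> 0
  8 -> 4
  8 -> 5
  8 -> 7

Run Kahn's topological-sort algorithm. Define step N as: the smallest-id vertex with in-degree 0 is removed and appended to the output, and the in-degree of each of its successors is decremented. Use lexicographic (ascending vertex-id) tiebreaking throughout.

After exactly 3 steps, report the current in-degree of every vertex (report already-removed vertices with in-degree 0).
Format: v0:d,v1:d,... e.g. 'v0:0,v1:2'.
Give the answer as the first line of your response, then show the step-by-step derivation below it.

v0:0,v1:2,v2:0,v3:0,v4:0,v5:0,v6:2,v7:0,v8:0

step 1: output 2; order=[2]; indeg=(1,2,0,0,1,1,2,1,0)
step 2: output 3; order=[2,3]; indeg=(1,2,0,0,1,1,2,1,0)
step 3: output 8; order=[2,3,8]; indeg=(0,2,0,0,0,0,2,0,0)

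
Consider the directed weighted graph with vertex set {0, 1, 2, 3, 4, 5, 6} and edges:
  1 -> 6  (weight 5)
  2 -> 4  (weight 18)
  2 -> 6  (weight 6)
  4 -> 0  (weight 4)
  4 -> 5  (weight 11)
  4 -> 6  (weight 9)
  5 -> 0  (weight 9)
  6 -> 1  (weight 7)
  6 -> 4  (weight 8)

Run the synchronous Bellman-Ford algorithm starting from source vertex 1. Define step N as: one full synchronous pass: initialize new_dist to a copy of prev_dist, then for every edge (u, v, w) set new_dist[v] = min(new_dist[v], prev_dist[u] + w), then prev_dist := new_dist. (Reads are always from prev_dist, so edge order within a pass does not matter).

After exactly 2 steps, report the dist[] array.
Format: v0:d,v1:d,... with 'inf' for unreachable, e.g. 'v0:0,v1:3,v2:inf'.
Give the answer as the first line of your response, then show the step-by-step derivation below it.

v0:inf,v1:0,v2:inf,v3:inf,v4:13,v5:inf,v6:5

step 1: dist = v0:inf,v1:0,v2:inf,v3:inf,v4:inf,v5:inf,v6:5
step 2: dist = v0:inf,v1:0,v2:inf,v3:inf,v4:13,v5:inf,v6:5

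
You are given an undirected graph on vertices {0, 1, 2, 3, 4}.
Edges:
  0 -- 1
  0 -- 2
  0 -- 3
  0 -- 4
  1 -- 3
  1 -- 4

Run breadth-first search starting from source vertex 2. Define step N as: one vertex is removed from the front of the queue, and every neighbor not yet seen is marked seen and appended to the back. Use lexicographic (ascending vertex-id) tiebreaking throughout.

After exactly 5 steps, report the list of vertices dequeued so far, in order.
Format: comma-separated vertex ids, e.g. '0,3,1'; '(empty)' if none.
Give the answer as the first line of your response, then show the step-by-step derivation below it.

2,0,1,3,4

step 1: dequeue 2; queue=[0]; order=2
step 2: dequeue 0; queue=[1,3,4]; order=2,0
step 3: dequeue 1; queue=[3,4]; order=2,0,1
step 4: dequeue 3; queue=[4]; order=2,0,1,3
step 5: dequeue 4; queue=[(empty)]; order=2,0,1,3,4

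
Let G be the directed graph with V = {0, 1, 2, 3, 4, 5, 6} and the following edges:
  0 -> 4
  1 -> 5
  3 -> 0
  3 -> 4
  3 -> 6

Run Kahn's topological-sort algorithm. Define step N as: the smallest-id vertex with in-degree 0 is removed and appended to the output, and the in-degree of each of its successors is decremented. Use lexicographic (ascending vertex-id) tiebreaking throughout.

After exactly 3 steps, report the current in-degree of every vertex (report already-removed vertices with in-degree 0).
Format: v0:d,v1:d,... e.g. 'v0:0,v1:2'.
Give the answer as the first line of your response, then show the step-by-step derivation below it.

v0:0,v1:0,v2:0,v3:0,v4:1,v5:0,v6:0

step 1: output 1; order=[1]; indeg=(1,0,0,0,2,0,1)
step 2: output 2; order=[1,2]; indeg=(1,0,0,0,2,0,1)
step 3: output 3; order=[1,2,3]; indeg=(0,0,0,0,1,0,0)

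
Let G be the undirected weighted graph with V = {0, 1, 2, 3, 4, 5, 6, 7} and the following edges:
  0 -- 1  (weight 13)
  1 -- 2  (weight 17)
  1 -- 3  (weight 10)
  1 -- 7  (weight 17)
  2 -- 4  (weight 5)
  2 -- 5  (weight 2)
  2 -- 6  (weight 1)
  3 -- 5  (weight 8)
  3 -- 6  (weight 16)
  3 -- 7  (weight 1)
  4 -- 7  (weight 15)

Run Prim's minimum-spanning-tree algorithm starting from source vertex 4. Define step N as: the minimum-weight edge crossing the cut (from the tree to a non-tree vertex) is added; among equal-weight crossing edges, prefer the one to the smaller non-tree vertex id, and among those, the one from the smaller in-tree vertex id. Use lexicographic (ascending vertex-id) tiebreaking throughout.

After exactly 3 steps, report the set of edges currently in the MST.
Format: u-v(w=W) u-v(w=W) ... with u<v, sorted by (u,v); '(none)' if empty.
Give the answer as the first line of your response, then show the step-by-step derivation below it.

2-4(w=5) 2-5(w=2) 2-6(w=1)

step 1: add edge 2-4 (w=5); MST = {2-4(w=5)}
step 2: add edge 2-6 (w=1); MST = {2-4(w=5) 2-6(w=1)}
step 3: add edge 2-5 (w=2); MST = {2-4(w=5) 2-5(w=2) 2-6(w=1)}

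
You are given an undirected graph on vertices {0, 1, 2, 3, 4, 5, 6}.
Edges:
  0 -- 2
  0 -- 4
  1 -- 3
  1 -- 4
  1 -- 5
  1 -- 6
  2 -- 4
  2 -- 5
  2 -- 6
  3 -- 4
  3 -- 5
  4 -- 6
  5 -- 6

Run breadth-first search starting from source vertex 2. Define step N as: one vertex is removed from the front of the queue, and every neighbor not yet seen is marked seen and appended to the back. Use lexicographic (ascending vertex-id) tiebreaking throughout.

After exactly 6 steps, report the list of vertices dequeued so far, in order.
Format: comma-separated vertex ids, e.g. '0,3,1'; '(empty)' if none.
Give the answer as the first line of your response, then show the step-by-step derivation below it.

2,0,4,5,6,1

step 1: dequeue 2; queue=[0,4,5,6]; order=2
step 2: dequeue 0; queue=[4,5,6]; order=2,0
step 3: dequeue 4; queue=[5,6,1,3]; order=2,0,4
step 4: dequeue 5; queue=[6,1,3]; order=2,0,4,5
step 5: dequeue 6; queue=[1,3]; order=2,0,4,5,6
step 6: dequeue 1; queue=[3]; order=2,0,4,5,6,1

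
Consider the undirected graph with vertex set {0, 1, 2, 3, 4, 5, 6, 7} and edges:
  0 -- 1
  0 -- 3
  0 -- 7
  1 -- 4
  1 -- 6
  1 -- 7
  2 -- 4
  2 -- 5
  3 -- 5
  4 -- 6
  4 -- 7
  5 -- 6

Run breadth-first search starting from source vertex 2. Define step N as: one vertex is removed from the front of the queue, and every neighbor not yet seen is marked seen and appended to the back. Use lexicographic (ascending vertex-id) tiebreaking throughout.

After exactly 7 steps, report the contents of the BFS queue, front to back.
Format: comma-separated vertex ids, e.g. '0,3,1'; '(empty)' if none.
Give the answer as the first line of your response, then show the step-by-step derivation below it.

0

step 1: dequeue 2; queue=[4,5]; order=2
step 2: dequeue 4; queue=[5,1,6,7]; order=2,4
step 3: dequeue 5; queue=[1,6,7,3]; order=2,4,5
step 4: dequeue 1; queue=[6,7,3,0]; order=2,4,5,1
step 5: dequeue 6; queue=[7,3,0]; order=2,4,5,1,6
step 6: dequeue 7; queue=[3,0]; order=2,4,5,1,6,7
step 7: dequeue 3; queue=[0]; order=2,4,5,1,6,7,3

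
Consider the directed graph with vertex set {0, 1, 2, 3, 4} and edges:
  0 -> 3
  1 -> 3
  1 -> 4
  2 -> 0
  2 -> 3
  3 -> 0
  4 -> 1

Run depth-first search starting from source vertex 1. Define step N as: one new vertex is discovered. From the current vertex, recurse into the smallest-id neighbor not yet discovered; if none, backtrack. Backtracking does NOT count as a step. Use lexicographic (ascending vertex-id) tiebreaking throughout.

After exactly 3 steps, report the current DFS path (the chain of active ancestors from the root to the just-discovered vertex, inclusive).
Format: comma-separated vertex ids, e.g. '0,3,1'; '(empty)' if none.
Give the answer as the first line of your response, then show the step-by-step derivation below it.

1,3,0

step 1: discover 1; path=1; order=1
step 2: discover 3; path=1>3; order=1,3
step 3: discover 0; path=1>3>0; order=1,3,0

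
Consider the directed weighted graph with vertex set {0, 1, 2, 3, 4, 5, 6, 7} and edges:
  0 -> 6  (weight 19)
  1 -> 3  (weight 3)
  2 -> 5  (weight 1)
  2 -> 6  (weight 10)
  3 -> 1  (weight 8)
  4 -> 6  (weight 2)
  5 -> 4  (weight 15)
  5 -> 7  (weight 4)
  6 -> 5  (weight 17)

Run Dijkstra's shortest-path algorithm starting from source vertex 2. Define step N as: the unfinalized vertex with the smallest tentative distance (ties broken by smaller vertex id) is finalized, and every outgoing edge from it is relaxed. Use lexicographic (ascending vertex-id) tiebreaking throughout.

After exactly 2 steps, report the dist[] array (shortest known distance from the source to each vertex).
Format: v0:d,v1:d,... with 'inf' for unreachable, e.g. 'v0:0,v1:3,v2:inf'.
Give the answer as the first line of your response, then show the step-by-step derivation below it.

v0:inf,v1:inf,v2:0,v3:inf,v4:16,v5:1,v6:10,v7:5

step 1: dist = v0:inf,v1:inf,v2:0,v3:inf,v4:inf,v5:1,v6:10,v7:inf
step 2: dist = v0:inf,v1:inf,v2:0,v3:inf,v4:16,v5:1,v6:10,v7:5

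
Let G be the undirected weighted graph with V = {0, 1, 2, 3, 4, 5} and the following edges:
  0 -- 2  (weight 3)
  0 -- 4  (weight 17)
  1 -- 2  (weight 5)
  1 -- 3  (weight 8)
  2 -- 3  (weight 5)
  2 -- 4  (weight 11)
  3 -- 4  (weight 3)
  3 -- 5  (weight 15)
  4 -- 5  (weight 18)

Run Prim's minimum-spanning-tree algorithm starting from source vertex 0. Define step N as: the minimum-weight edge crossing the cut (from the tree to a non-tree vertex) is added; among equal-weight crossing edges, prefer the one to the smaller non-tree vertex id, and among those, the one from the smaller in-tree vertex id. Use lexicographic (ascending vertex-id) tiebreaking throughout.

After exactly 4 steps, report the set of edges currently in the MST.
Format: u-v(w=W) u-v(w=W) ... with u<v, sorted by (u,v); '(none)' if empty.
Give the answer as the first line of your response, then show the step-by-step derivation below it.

0-2(w=3) 1-2(w=5) 2-3(w=5) 3-4(w=3)

step 1: add edge 0-2 (w=3); MST = {0-2(w=3)}
step 2: add edge 1-2 (w=5); MST = {0-2(w=3) 1-2(w=5)}
step 3: add edge 2-3 (w=5); MST = {0-2(w=3) 1-2(w=5) 2-3(w=5)}
step 4: add edge 3-4 (w=3); MST = {0-2(w=3) 1-2(w=5) 2-3(w=5) 3-4(w=3)}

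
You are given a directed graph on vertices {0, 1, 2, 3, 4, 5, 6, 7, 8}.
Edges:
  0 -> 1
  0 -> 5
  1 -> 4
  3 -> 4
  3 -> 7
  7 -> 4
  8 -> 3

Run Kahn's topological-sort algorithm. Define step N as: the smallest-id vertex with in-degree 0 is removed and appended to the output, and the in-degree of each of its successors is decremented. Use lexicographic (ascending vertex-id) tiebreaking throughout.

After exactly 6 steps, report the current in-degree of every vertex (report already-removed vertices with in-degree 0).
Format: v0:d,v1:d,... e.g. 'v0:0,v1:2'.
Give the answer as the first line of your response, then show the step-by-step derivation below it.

v0:0,v1:0,v2:0,v3:0,v4:2,v5:0,v6:0,v7:1,v8:0

step 1: output 0; order=[0]; indeg=(0,0,0,1,3,0,0,1,0)
step 2: output 1; order=[0,1]; indeg=(0,0,0,1,2,0,0,1,0)
step 3: output 2; order=[0,1,2]; indeg=(0,0,0,1,2,0,0,1,0)
step 4: output 5; order=[0,1,2,5]; indeg=(0,0,0,1,2,0,0,1,0)
step 5: output 6; order=[0,1,2,5,6]; indeg=(0,0,0,1,2,0,0,1,0)
step 6: output 8; order=[0,1,2,5,6,8]; indeg=(0,0,0,0,2,0,0,1,0)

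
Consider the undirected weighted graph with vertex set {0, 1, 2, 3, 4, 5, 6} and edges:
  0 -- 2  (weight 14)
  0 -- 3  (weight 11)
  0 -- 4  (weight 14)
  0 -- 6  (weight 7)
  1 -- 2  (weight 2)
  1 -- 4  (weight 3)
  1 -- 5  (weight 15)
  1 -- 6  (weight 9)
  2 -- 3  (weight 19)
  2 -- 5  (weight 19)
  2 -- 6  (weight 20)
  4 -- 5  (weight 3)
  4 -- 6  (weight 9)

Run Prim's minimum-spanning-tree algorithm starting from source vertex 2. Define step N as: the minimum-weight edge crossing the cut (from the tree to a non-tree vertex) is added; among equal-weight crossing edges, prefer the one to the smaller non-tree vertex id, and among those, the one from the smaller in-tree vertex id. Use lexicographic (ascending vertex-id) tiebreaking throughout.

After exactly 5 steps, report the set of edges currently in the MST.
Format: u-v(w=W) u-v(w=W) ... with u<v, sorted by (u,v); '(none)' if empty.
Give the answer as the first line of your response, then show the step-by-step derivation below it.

0-6(w=7) 1-2(w=2) 1-4(w=3) 1-6(w=9) 4-5(w=3)

step 1: add edge 1-2 (w=2); MST = {1-2(w=2)}
step 2: add edge 1-4 (w=3); MST = {1-2(w=2) 1-4(w=3)}
step 3: add edge 4-5 (w=3); MST = {1-2(w=2) 1-4(w=3) 4-5(w=3)}
step 4: add edge 1-6 (w=9); MST = {1-2(w=2) 1-4(w=3) 1-6(w=9) 4-5(w=3)}
step 5: add edge 0-6 (w=7); MST = {0-6(w=7) 1-2(w=2) 1-4(w=3) 1-6(w=9) 4-5(w=3)}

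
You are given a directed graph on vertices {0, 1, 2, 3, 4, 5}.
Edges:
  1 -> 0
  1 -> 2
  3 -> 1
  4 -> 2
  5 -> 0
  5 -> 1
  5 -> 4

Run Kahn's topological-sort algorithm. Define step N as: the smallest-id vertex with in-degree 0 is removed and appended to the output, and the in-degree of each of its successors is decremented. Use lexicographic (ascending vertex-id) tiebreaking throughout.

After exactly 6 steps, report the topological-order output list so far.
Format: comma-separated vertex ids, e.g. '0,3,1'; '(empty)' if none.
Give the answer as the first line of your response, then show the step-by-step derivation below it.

3,5,1,0,4,2

step 1: output 3; order=[3]; indeg=(2,1,2,0,1,0)
step 2: output 5; order=[3,5]; indeg=(1,0,2,0,0,0)
step 3: output 1; order=[3,5,1]; indeg=(0,0,1,0,0,0)
step 4: output 0; order=[3,5,1,0]; indeg=(0,0,1,0,0,0)
step 5: output 4; order=[3,5,1,0,4]; indeg=(0,0,0,0,0,0)
step 6: output 2; order=[3,5,1,0,4,2]; indeg=(0,0,0,0,0,0)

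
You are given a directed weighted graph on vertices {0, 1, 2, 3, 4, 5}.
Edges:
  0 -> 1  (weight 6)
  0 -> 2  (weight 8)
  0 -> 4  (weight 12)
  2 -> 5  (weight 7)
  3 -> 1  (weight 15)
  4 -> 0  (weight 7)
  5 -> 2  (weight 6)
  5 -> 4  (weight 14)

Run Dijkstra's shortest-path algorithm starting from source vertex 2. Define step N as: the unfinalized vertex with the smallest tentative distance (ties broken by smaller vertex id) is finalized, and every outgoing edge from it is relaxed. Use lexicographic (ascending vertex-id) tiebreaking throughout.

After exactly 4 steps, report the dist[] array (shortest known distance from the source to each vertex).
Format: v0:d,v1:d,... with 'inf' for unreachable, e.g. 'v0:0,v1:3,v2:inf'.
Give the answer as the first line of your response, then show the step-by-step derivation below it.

v0:28,v1:34,v2:0,v3:inf,v4:21,v5:7

step 1: dist = v0:inf,v1:inf,v2:0,v3:inf,v4:inf,v5:7
step 2: dist = v0:inf,v1:inf,v2:0,v3:inf,v4:21,v5:7
step 3: dist = v0:28,v1:inf,v2:0,v3:inf,v4:21,v5:7
step 4: dist = v0:28,v1:34,v2:0,v3:inf,v4:21,v5:7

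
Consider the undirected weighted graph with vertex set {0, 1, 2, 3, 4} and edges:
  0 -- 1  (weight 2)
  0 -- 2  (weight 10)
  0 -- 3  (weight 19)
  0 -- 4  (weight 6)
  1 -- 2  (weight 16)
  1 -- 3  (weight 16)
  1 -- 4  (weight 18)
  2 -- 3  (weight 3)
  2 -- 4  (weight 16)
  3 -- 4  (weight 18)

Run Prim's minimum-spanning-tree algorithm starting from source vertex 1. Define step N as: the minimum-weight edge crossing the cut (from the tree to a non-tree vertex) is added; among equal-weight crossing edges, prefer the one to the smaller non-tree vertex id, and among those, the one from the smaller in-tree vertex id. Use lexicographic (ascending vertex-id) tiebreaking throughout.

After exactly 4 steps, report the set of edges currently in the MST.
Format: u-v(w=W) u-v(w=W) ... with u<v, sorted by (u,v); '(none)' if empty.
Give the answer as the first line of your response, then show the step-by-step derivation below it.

0-1(w=2) 0-2(w=10) 0-4(w=6) 2-3(w=3)

step 1: add edge 0-1 (w=2); MST = {0-1(w=2)}
step 2: add edge 0-4 (w=6); MST = {0-1(w=2) 0-4(w=6)}
step 3: add edge 0-2 (w=10); MST = {0-1(w=2) 0-2(w=10) 0-4(w=6)}
step 4: add edge 2-3 (w=3); MST = {0-1(w=2) 0-2(w=10) 0-4(w=6) 2-3(w=3)}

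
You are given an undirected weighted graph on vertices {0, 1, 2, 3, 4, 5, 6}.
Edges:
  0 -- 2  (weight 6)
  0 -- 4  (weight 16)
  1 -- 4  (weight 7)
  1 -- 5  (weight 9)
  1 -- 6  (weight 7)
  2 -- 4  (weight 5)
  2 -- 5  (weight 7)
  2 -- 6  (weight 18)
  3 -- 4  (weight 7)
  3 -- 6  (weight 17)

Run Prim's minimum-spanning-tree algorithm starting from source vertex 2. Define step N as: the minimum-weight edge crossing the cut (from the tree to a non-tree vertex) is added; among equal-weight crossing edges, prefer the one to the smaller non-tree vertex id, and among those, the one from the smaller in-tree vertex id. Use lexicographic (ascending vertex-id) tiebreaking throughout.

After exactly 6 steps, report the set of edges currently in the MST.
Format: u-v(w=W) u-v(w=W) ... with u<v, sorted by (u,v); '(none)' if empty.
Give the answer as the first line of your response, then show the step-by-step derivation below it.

0-2(w=6) 1-4(w=7) 1-6(w=7) 2-4(w=5) 2-5(w=7) 3-4(w=7)

step 1: add edge 2-4 (w=5); MST = {2-4(w=5)}
step 2: add edge 0-2 (w=6); MST = {0-2(w=6) 2-4(w=5)}
step 3: add edge 1-4 (w=7); MST = {0-2(w=6) 1-4(w=7) 2-4(w=5)}
step 4: add edge 3-4 (w=7); MST = {0-2(w=6) 1-4(w=7) 2-4(w=5) 3-4(w=7)}
step 5: add edge 2-5 (w=7); MST = {0-2(w=6) 1-4(w=7) 2-4(w=5) 2-5(w=7) 3-4(w=7)}
step 6: add edge 1-6 (w=7); MST = {0-2(w=6) 1-4(w=7) 1-6(w=7) 2-4(w=5) 2-5(w=7) 3-4(w=7)}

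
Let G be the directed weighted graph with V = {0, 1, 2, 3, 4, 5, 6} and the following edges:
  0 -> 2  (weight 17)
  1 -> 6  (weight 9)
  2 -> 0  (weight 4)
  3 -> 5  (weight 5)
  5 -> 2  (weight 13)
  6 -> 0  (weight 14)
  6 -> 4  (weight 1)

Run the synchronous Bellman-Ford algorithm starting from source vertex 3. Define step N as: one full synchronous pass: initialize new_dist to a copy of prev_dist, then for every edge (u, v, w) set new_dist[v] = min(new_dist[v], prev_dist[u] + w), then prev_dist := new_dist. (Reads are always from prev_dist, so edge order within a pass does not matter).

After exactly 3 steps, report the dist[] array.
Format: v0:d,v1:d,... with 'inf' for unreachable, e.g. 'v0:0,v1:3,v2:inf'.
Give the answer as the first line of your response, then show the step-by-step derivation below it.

v0:22,v1:inf,v2:18,v3:0,v4:inf,v5:5,v6:inf

step 1: dist = v0:inf,v1:inf,v2:inf,v3:0,v4:inf,v5:5,v6:inf
step 2: dist = v0:inf,v1:inf,v2:18,v3:0,v4:inf,v5:5,v6:inf
step 3: dist = v0:22,v1:inf,v2:18,v3:0,v4:inf,v5:5,v6:inf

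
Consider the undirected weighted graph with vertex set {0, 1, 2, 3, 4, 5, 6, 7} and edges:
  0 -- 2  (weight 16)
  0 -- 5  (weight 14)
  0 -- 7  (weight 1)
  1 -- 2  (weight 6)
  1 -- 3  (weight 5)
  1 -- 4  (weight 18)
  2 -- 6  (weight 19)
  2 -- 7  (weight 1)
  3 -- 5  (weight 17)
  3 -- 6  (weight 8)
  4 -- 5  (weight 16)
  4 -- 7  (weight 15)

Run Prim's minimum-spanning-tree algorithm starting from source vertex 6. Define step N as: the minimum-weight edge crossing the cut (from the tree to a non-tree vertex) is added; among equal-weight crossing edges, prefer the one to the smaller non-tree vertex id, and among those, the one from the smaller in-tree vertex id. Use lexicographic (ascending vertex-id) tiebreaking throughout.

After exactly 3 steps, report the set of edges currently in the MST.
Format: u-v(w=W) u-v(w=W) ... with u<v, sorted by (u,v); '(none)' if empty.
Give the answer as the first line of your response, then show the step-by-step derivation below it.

1-2(w=6) 1-3(w=5) 3-6(w=8)

step 1: add edge 3-6 (w=8); MST = {3-6(w=8)}
step 2: add edge 1-3 (w=5); MST = {1-3(w=5) 3-6(w=8)}
step 3: add edge 1-2 (w=6); MST = {1-2(w=6) 1-3(w=5) 3-6(w=8)}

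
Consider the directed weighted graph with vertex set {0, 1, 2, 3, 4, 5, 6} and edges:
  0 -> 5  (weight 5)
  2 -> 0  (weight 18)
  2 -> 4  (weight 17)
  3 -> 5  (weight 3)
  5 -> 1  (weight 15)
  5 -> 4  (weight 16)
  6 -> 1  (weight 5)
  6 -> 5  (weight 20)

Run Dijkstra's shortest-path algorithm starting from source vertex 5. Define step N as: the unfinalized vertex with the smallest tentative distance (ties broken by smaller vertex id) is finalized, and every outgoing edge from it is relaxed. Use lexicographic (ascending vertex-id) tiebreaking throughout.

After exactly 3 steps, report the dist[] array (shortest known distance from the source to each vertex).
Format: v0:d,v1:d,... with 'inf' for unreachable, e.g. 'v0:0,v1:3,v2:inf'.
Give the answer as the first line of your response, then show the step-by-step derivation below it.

v0:inf,v1:15,v2:inf,v3:inf,v4:16,v5:0,v6:inf

step 1: dist = v0:inf,v1:15,v2:inf,v3:inf,v4:16,v5:0,v6:inf
step 2: dist = v0:inf,v1:15,v2:inf,v3:inf,v4:16,v5:0,v6:inf
step 3: dist = v0:inf,v1:15,v2:inf,v3:inf,v4:16,v5:0,v6:inf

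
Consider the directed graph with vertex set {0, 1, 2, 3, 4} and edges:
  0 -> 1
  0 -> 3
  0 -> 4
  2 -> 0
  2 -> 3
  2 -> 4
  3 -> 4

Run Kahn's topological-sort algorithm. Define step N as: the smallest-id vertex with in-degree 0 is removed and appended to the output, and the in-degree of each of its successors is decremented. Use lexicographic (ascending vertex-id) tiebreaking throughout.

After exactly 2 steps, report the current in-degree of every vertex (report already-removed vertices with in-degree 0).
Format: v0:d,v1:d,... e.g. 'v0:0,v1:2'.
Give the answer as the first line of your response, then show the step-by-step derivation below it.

v0:0,v1:0,v2:0,v3:0,v4:1

step 1: output 2; order=[2]; indeg=(0,1,0,1,2)
step 2: output 0; order=[2,0]; indeg=(0,0,0,0,1)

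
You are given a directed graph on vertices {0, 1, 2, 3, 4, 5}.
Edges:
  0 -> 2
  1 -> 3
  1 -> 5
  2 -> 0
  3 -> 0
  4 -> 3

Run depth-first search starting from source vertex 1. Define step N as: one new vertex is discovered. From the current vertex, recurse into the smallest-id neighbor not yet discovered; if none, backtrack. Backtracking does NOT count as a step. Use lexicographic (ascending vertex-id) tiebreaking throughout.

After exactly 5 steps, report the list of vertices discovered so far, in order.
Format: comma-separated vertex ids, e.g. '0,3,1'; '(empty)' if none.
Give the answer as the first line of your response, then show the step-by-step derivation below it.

1,3,0,2,5

step 1: discover 1; path=1; order=1
step 2: discover 3; path=1>3; order=1,3
step 3: discover 0; path=1>3>0; order=1,3,0
step 4: discover 2; path=1>3>0>2; order=1,3,0,2
step 5: discover 5; path=1>5; order=1,3,0,2,5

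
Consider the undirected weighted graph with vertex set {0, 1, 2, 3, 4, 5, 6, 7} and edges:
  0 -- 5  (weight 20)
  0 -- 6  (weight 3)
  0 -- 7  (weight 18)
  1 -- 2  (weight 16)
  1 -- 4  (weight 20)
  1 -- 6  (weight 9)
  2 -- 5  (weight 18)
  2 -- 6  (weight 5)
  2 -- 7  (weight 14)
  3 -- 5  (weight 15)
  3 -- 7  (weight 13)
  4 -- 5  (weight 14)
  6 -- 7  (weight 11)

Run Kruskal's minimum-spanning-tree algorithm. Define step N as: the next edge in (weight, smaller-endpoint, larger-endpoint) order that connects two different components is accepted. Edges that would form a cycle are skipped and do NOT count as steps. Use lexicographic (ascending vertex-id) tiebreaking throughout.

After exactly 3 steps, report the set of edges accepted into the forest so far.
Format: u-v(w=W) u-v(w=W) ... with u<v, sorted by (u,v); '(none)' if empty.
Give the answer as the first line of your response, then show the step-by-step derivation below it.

0-6(w=3) 1-6(w=9) 2-6(w=5)

step 1: add edge 0-6 (w=3); MST = {0-6(w=3)}
step 2: add edge 2-6 (w=5); MST = {0-6(w=3) 2-6(w=5)}
step 3: add edge 1-6 (w=9); MST = {0-6(w=3) 1-6(w=9) 2-6(w=5)}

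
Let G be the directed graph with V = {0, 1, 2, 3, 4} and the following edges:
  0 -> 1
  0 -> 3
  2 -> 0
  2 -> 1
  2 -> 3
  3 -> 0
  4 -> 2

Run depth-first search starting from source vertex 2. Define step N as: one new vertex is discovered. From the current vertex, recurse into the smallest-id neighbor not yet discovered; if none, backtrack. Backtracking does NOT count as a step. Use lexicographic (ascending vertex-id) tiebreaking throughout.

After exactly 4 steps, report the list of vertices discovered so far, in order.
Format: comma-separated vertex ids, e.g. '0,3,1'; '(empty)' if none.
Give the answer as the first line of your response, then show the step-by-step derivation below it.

2,0,1,3

step 1: discover 2; path=2; order=2
step 2: discover 0; path=2>0; order=2,0
step 3: discover 1; path=2>0>1; order=2,0,1
step 4: discover 3; path=2>0>3; order=2,0,1,3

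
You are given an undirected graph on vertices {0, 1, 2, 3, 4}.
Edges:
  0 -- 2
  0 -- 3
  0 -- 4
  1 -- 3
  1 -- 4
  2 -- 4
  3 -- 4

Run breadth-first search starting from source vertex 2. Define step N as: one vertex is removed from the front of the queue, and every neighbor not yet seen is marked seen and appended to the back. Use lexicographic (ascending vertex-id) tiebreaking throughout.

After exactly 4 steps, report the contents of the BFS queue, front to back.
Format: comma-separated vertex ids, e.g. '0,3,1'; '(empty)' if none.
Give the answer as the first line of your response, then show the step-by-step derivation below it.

1

step 1: dequeue 2; queue=[0,4]; order=2
step 2: dequeue 0; queue=[4,3]; order=2,0
step 3: dequeue 4; queue=[3,1]; order=2,0,4
step 4: dequeue 3; queue=[1]; order=2,0,4,3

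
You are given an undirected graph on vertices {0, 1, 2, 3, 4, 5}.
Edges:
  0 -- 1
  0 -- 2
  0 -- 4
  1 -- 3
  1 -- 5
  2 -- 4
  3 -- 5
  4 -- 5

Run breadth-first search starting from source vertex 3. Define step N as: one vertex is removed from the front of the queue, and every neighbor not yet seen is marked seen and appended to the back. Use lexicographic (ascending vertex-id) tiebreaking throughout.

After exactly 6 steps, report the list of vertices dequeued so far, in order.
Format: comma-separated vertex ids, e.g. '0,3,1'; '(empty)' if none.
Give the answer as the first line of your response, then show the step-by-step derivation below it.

3,1,5,0,4,2

step 1: dequeue 3; queue=[1,5]; order=3
step 2: dequeue 1; queue=[5,0]; order=3,1
step 3: dequeue 5; queue=[0,4]; order=3,1,5
step 4: dequeue 0; queue=[4,2]; order=3,1,5,0
step 5: dequeue 4; queue=[2]; order=3,1,5,0,4
step 6: dequeue 2; queue=[(empty)]; order=3,1,5,0,4,2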